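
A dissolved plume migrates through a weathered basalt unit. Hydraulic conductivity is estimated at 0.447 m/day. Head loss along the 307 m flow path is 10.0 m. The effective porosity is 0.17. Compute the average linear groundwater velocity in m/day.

Hydraulic gradient i = Δh / L = 10.0 / 307 = 0.03257.
Darcy flux q = K · i = 0.4470 × 0.03257 = 0.01456 m/day.
Seepage velocity v = q / n_e = 0.01456 / 0.17 = 0.08565 m/day.

0.0856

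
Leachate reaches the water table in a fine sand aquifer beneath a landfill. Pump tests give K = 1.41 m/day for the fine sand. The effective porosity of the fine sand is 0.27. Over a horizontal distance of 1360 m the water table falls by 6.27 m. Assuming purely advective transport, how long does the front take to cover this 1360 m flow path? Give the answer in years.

Hydraulic gradient i = Δh / L = 6.27 / 1360 = 0.004610.
Darcy flux q = K · i = 1.410 × 0.004610 = 0.006501 m/day.
Seepage velocity v = q / n_e = 0.006501 / 0.27 = 0.02408 m/day.
Travel time t = L / v = 1360 / 0.02408 = 56488 days = 154.7 years.

155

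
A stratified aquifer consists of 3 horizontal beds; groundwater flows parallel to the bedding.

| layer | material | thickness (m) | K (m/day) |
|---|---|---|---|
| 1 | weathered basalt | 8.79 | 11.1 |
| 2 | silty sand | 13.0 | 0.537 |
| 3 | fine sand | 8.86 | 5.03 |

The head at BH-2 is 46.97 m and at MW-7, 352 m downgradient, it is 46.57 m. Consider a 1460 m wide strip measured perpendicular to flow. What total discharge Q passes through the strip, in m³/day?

247

Flow is parallel to layering, so each bed carries its own Darcy discharge and the transmissivities add.
Σ(K_i·b_i) = 11.1×8.79 + 0.537×13.0 + 5.03×8.86 = 149.1 m²/day.
Hydraulic gradient i = (46.97 − 46.57) / 352 = 0.4 / 352 = 0.001136.
Q = Σ(K_i·b_i) · W · i = 149.1 × 1460 × 0.001136 = 247.4 m³/day.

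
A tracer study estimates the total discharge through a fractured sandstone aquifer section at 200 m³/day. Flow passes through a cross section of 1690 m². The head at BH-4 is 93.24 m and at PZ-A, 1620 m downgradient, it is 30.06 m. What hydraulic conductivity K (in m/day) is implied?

3.03

Hydraulic gradient i = (93.24 − 30.06) / 1620 = 63.18 / 1620 = 0.03900.
From Q = K·A·i, K = Q / (A·i) = 200 / (1690 × 0.03900) = 3.034 m/day.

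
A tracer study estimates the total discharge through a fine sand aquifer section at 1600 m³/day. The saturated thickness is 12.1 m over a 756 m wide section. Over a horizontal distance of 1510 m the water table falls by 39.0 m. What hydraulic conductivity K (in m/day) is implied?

Cross-sectional area A = 756 × 12.1 = 9148 m².
Hydraulic gradient i = Δh / L = 39.0 / 1510 = 0.02583.
From Q = K·A·i, K = Q / (A·i) = 1600 / (9148 × 0.02583) = 6.772 m/day.

6.77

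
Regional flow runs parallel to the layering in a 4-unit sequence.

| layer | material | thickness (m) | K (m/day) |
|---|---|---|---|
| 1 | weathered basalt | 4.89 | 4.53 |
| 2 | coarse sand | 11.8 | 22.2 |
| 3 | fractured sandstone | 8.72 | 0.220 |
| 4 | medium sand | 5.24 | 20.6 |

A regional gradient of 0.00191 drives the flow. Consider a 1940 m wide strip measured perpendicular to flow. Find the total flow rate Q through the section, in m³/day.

1460

Flow is parallel to layering, so each bed carries its own Darcy discharge and the transmissivities add.
Σ(K_i·b_i) = 4.53×4.89 + 22.2×11.8 + 0.220×8.72 + 20.6×5.24 = 394.0 m²/day.
Hydraulic gradient i = 0.00191.
Q = Σ(K_i·b_i) · W · i = 394.0 × 1940 × 0.001910 = 1460 m³/day.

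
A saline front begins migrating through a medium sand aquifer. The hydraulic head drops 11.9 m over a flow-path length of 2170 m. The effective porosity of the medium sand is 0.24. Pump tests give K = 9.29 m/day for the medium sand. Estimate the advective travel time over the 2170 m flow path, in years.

Hydraulic gradient i = Δh / L = 11.9 / 2170 = 0.005484.
Darcy flux q = K · i = 9.290 × 0.005484 = 0.05095 m/day.
Seepage velocity v = q / n_e = 0.05095 / 0.24 = 0.2123 m/day.
Travel time t = L / v = 2170 / 0.2123 = 10223 days = 27.99 years.

28.0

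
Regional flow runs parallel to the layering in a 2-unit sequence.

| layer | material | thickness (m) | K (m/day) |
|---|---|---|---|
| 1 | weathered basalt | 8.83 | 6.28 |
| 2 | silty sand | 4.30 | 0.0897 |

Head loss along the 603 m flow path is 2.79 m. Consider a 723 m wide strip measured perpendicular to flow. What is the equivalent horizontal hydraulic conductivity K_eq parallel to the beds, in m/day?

Flow is parallel to layering, so each bed carries its own Darcy discharge and the transmissivities add.
Σ(K_i·b_i) = 6.28×8.83 + 0.0897×4.30 = 55.84 m²/day.
Total thickness b = 13.13 m, so K_eq = Σ(K_i·b_i)/b = 4.253 m/day.

4.25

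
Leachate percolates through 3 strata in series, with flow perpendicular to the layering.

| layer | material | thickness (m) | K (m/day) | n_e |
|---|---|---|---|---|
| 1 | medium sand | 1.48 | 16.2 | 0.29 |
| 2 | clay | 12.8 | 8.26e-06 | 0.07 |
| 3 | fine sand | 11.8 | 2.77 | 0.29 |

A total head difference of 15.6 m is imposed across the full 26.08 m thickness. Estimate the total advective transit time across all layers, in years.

With flow normal to the layers, continuity requires the same specific discharge q through every layer.
Σ(b_i/K_i) = 1.48/16.2 + 12.8/8.26e-06 + 11.8/2.77 = 1.550e+06 d.
q = Δh / Σ(b_i/K_i) = 15.6 / 1.550e+06 = 1.007e-05 m/day.
In each layer the seepage velocity is v_i = q/n_i, so the layer transit time is t_i = b_i·n_i / q:
  layer 1 (medium sand): t_1 = 1.48 × 0.29 / 1.007e-05 = 42635 d
  layer 2 (clay): t_2 = 12.8 × 0.07 / 1.007e-05 = 89005 d
  layer 3 (fine sand): t_3 = 11.8 × 0.29 / 1.007e-05 = 3.399e+05 d
Total t = Σ t_i = 4.716e+05 days = 1291 years.

1290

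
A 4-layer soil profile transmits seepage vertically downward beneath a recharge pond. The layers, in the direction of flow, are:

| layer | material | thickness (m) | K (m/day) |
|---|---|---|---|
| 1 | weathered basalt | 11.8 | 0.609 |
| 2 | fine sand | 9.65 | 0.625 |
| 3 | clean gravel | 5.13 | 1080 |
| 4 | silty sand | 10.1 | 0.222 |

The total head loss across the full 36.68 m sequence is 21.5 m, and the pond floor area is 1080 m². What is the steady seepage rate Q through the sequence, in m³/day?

289

Flow is perpendicular to layering, so the layers act in series and the equivalent K is the thickness-weighted harmonic mean.
Total thickness L = 11.8 + 9.65 + 5.13 + 10.1 = 36.68 m.
Σ(b_i/K_i) = 11.8/0.609 + 9.65/0.625 + 5.13/1080 + 10.1/0.222 = 80.32 d.
K_eq = L / Σ(b_i/K_i) = 36.68 / 80.32 = 0.4567 m/day.
Q = K_eq · A · (Δh/L) = 0.4567 × 1080 × (21.5/36.68) = 289.1 m³/day.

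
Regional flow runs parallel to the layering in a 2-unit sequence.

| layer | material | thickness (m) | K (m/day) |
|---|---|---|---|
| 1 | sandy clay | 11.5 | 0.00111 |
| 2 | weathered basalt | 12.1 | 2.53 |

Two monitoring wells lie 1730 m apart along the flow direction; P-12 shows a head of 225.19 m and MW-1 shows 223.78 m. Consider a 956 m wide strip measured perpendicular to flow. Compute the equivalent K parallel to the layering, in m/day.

1.30

Flow is parallel to layering, so each bed carries its own Darcy discharge and the transmissivities add.
Σ(K_i·b_i) = 0.00111×11.5 + 2.53×12.1 = 30.63 m²/day.
Total thickness b = 23.60 m, so K_eq = Σ(K_i·b_i)/b = 1.298 m/day.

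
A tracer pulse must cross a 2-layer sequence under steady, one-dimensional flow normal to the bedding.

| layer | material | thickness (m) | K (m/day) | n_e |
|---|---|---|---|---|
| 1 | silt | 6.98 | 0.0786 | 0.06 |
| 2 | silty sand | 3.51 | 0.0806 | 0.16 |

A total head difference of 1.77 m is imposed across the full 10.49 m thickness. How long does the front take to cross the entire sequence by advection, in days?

With flow normal to the layers, continuity requires the same specific discharge q through every layer.
Σ(b_i/K_i) = 6.98/0.0786 + 3.51/0.0806 = 132.4 d.
q = Δh / Σ(b_i/K_i) = 1.77 / 132.4 = 0.01337 m/day.
In each layer the seepage velocity is v_i = q/n_i, so the layer transit time is t_i = b_i·n_i / q:
  layer 1 (silt): t_1 = 6.98 × 0.06 / 0.01337 = 31.32 d
  layer 2 (silty sand): t_2 = 3.51 × 0.16 / 0.01337 = 41.99 d
Total t = Σ t_i = 73.31 days.

73.3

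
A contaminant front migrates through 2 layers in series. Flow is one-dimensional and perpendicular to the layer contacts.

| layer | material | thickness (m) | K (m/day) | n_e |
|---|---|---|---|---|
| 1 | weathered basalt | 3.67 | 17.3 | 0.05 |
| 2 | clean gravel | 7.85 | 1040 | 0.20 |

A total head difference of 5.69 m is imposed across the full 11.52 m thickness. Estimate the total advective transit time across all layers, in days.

With flow normal to the layers, continuity requires the same specific discharge q through every layer.
Σ(b_i/K_i) = 3.67/17.3 + 7.85/1040 = 0.2197 d.
q = Δh / Σ(b_i/K_i) = 5.69 / 0.2197 = 25.90 m/day.
In each layer the seepage velocity is v_i = q/n_i, so the layer transit time is t_i = b_i·n_i / q:
  layer 1 (weathered basalt): t_1 = 3.67 × 0.05 / 25.90 = 0.007085 d
  layer 2 (clean gravel): t_2 = 7.85 × 0.20 / 25.90 = 0.06062 d
Total t = Σ t_i = 0.06770 days.

0.0677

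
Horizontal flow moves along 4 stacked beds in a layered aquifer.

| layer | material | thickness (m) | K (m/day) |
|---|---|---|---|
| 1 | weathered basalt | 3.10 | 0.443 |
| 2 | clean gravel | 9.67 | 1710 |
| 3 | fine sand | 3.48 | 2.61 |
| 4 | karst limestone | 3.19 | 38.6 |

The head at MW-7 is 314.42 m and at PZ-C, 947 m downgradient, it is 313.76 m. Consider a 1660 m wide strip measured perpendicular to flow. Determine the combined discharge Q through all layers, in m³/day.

19300

Flow is parallel to layering, so each bed carries its own Darcy discharge and the transmissivities add.
Σ(K_i·b_i) = 0.443×3.10 + 1710×9.67 + 2.61×3.48 + 38.6×3.19 = 16669 m²/day.
Hydraulic gradient i = (314.42 − 313.76) / 947 = 0.66 / 947 = 0.0006969.
Q = Σ(K_i·b_i) · W · i = 16669 × 1660 × 0.0006969 = 19285 m³/day.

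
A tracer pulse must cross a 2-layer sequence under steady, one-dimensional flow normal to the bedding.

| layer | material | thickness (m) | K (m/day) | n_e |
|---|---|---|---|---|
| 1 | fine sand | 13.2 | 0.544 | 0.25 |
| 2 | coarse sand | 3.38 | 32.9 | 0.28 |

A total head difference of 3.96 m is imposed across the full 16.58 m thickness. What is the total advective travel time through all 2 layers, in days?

26.1

With flow normal to the layers, continuity requires the same specific discharge q through every layer.
Σ(b_i/K_i) = 13.2/0.544 + 3.38/32.9 = 24.37 d.
q = Δh / Σ(b_i/K_i) = 3.96 / 24.37 = 0.1625 m/day.
In each layer the seepage velocity is v_i = q/n_i, so the layer transit time is t_i = b_i·n_i / q:
  layer 1 (fine sand): t_1 = 13.2 × 0.25 / 0.1625 = 20.31 d
  layer 2 (coarse sand): t_2 = 3.38 × 0.28 / 0.1625 = 5.824 d
Total t = Σ t_i = 26.13 days.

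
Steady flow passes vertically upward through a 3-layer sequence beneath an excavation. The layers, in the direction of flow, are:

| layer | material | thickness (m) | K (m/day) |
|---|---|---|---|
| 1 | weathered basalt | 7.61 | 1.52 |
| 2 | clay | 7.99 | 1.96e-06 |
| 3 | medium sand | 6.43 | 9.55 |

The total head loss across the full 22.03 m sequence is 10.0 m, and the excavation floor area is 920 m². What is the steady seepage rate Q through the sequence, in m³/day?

0.00226

Flow is perpendicular to layering, so the layers act in series and the equivalent K is the thickness-weighted harmonic mean.
Total thickness L = 7.61 + 7.99 + 6.43 = 22.03 m.
Σ(b_i/K_i) = 7.61/1.52 + 7.99/1.96e-06 + 6.43/9.55 = 4.077e+06 d.
K_eq = L / Σ(b_i/K_i) = 22.03 / 4.077e+06 = 5.404e-06 m/day.
Q = K_eq · A · (Δh/L) = 5.404e-06 × 920 × (10.0/22.03) = 0.002257 m³/day.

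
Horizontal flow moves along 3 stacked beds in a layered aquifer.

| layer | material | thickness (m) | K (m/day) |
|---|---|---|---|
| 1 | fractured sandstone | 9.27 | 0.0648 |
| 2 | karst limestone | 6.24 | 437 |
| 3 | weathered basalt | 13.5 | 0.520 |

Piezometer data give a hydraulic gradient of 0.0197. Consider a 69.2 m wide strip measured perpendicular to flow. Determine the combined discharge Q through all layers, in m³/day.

3730

Flow is parallel to layering, so each bed carries its own Darcy discharge and the transmissivities add.
Σ(K_i·b_i) = 0.0648×9.27 + 437×6.24 + 0.520×13.5 = 2735 m²/day.
Hydraulic gradient i = 0.0197.
Q = Σ(K_i·b_i) · W · i = 2735 × 69.2 × 0.01970 = 3728 m³/day.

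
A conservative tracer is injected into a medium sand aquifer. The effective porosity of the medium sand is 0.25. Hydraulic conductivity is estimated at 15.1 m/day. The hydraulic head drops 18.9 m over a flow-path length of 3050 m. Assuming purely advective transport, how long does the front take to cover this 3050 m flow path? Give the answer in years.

22.3

Hydraulic gradient i = Δh / L = 18.9 / 3050 = 0.006197.
Darcy flux q = K · i = 15.10 × 0.006197 = 0.09357 m/day.
Seepage velocity v = q / n_e = 0.09357 / 0.25 = 0.3743 m/day.
Travel time t = L / v = 3050 / 0.3743 = 8149 days = 22.31 years.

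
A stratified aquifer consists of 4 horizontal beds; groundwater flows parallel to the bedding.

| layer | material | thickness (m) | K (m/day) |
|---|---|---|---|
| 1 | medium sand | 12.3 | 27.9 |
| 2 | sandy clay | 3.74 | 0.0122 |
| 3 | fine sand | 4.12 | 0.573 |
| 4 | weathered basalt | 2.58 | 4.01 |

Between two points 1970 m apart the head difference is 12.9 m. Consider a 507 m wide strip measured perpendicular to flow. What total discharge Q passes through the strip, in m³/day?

Flow is parallel to layering, so each bed carries its own Darcy discharge and the transmissivities add.
Σ(K_i·b_i) = 27.9×12.3 + 0.0122×3.74 + 0.573×4.12 + 4.01×2.58 = 355.9 m²/day.
Hydraulic gradient i = Δh / L = 12.9 / 1970 = 0.006548.
Q = Σ(K_i·b_i) · W · i = 355.9 × 507 × 0.006548 = 1182 m³/day.

1180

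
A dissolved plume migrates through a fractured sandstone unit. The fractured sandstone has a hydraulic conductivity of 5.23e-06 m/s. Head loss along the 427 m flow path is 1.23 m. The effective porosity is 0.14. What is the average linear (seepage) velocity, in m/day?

Convert K: 5.23e-06 m/s × 86400 = 0.4519 m/day.
Hydraulic gradient i = Δh / L = 1.23 / 427 = 0.002881.
Darcy flux q = K · i = 0.4519 × 0.002881 = 0.001302 m/day.
Seepage velocity v = q / n_e = 0.001302 / 0.14 = 0.009297 m/day.

0.00930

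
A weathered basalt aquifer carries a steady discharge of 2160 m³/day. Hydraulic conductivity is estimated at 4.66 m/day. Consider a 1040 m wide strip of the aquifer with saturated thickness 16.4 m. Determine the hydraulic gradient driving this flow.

0.0272

Cross-sectional area A = 1040 × 16.4 = 17056 m².
From Q = K·A·i, i = Q / (K·A) = 2160 / (4.660 × 17056) = 0.02718.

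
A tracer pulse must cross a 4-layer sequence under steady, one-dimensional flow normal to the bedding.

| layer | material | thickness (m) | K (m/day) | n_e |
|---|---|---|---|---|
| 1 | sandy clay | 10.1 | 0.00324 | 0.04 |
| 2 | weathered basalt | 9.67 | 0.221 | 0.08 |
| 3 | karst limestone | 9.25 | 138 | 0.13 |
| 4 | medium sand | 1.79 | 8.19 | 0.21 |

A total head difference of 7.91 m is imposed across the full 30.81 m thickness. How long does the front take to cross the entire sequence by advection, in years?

With flow normal to the layers, continuity requires the same specific discharge q through every layer.
Σ(b_i/K_i) = 10.1/0.00324 + 9.67/0.221 + 9.25/138 + 1.79/8.19 = 3161 d.
q = Δh / Σ(b_i/K_i) = 7.91 / 3161 = 0.002502 m/day.
In each layer the seepage velocity is v_i = q/n_i, so the layer transit time is t_i = b_i·n_i / q:
  layer 1 (sandy clay): t_1 = 10.1 × 0.04 / 0.002502 = 161.5 d
  layer 2 (weathered basalt): t_2 = 9.67 × 0.08 / 0.002502 = 309.2 d
  layer 3 (karst limestone): t_3 = 9.25 × 0.13 / 0.002502 = 480.6 d
  layer 4 (medium sand): t_4 = 1.79 × 0.21 / 0.002502 = 150.2 d
Total t = Σ t_i = 1101 days = 3.016 years.

3.02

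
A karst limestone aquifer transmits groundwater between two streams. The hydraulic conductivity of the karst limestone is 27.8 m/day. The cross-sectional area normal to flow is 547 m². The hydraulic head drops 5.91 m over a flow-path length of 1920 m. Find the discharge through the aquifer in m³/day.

Hydraulic gradient i = Δh / L = 5.91 / 1920 = 0.003078.
Darcy's law: Q = K · A · i = 27.80 × 547.0 × 0.003078 = 46.81 m³/day.

46.8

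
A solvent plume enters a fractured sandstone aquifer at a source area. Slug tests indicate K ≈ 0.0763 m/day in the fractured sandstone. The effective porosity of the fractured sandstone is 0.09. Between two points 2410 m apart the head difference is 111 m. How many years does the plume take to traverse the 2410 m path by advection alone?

Hydraulic gradient i = Δh / L = 111 / 2410 = 0.04606.
Darcy flux q = K · i = 0.07630 × 0.04606 = 0.003514 m/day.
Seepage velocity v = q / n_e = 0.003514 / 0.09 = 0.03905 m/day.
Travel time t = L / v = 2410 / 0.03905 = 61720 days = 169.0 years.

169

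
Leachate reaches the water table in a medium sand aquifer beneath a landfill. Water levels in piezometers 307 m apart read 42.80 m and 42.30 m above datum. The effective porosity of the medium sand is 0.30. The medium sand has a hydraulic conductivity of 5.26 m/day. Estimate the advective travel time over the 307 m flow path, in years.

29.4

Hydraulic gradient i = (42.80 − 42.30) / 307 = 0.5 / 307 = 0.001629.
Darcy flux q = K · i = 5.260 × 0.001629 = 0.008567 m/day.
Seepage velocity v = q / n_e = 0.008567 / 0.30 = 0.02856 m/day.
Travel time t = L / v = 307 / 0.02856 = 10751 days = 29.43 years.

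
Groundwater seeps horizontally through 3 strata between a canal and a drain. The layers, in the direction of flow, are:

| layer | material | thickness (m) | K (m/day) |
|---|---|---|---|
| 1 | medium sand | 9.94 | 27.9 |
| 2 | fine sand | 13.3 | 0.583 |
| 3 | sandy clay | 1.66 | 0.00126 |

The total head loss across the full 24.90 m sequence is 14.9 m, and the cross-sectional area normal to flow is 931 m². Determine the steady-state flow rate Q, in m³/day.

Flow is perpendicular to layering, so the layers act in series and the equivalent K is the thickness-weighted harmonic mean.
Total thickness L = 9.94 + 13.3 + 1.66 = 24.90 m.
Σ(b_i/K_i) = 9.94/27.9 + 13.3/0.583 + 1.66/0.00126 = 1341 d.
K_eq = L / Σ(b_i/K_i) = 24.90 / 1341 = 0.01857 m/day.
Q = K_eq · A · (Δh/L) = 0.01857 × 931 × (14.9/24.90) = 10.35 m³/day.

10.3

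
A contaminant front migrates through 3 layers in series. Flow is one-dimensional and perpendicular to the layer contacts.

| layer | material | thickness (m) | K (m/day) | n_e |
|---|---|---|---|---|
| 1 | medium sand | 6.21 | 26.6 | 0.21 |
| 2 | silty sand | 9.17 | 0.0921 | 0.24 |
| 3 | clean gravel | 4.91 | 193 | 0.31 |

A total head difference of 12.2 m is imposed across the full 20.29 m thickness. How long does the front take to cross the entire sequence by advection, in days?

41.1

With flow normal to the layers, continuity requires the same specific discharge q through every layer.
Σ(b_i/K_i) = 6.21/26.6 + 9.17/0.0921 + 4.91/193 = 99.82 d.
q = Δh / Σ(b_i/K_i) = 12.2 / 99.82 = 0.1222 m/day.
In each layer the seepage velocity is v_i = q/n_i, so the layer transit time is t_i = b_i·n_i / q:
  layer 1 (medium sand): t_1 = 6.21 × 0.21 / 0.1222 = 10.67 d
  layer 2 (silty sand): t_2 = 9.17 × 0.24 / 0.1222 = 18.01 d
  layer 3 (clean gravel): t_3 = 4.91 × 0.31 / 0.1222 = 12.45 d
Total t = Σ t_i = 41.13 days.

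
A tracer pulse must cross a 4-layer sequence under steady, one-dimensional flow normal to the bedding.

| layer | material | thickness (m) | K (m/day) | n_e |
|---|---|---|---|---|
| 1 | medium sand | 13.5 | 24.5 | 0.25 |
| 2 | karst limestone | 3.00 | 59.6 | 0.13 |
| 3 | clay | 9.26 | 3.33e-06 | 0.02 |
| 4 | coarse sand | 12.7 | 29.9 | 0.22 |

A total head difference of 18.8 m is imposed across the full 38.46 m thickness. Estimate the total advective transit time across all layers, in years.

2730

With flow normal to the layers, continuity requires the same specific discharge q through every layer.
Σ(b_i/K_i) = 13.5/24.5 + 3.00/59.6 + 9.26/3.33e-06 + 12.7/29.9 = 2.781e+06 d.
q = Δh / Σ(b_i/K_i) = 18.8 / 2.781e+06 = 6.761e-06 m/day.
In each layer the seepage velocity is v_i = q/n_i, so the layer transit time is t_i = b_i·n_i / q:
  layer 1 (medium sand): t_1 = 13.5 × 0.25 / 6.761e-06 = 4.992e+05 d
  layer 2 (karst limestone): t_2 = 3.00 × 0.13 / 6.761e-06 = 57686 d
  layer 3 (clay): t_3 = 9.26 × 0.02 / 6.761e-06 = 27394 d
  layer 4 (coarse sand): t_4 = 12.7 × 0.22 / 6.761e-06 = 4.133e+05 d
Total t = Σ t_i = 9.976e+05 days = 2731 years.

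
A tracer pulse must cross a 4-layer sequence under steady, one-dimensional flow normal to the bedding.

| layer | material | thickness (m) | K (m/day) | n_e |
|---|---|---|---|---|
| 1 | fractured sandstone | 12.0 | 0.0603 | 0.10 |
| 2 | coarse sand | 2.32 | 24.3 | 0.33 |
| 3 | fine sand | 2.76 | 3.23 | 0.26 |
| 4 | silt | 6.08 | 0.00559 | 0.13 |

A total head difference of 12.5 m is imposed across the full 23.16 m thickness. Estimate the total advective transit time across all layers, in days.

358

With flow normal to the layers, continuity requires the same specific discharge q through every layer.
Σ(b_i/K_i) = 12.0/0.0603 + 2.32/24.3 + 2.76/3.23 + 6.08/0.00559 = 1288 d.
q = Δh / Σ(b_i/K_i) = 12.5 / 1288 = 0.009708 m/day.
In each layer the seepage velocity is v_i = q/n_i, so the layer transit time is t_i = b_i·n_i / q:
  layer 1 (fractured sandstone): t_1 = 12.0 × 0.10 / 0.009708 = 123.6 d
  layer 2 (coarse sand): t_2 = 2.32 × 0.33 / 0.009708 = 78.86 d
  layer 3 (fine sand): t_3 = 2.76 × 0.26 / 0.009708 = 73.92 d
  layer 4 (silt): t_4 = 6.08 × 0.13 / 0.009708 = 81.42 d
Total t = Σ t_i = 357.8 days.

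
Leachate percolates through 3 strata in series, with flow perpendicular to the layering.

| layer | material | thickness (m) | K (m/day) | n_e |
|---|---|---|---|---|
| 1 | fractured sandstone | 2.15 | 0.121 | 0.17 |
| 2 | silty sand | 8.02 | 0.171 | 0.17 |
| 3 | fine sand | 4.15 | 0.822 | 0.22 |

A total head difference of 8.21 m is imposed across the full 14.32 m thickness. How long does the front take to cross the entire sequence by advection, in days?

With flow normal to the layers, continuity requires the same specific discharge q through every layer.
Σ(b_i/K_i) = 2.15/0.121 + 8.02/0.171 + 4.15/0.822 = 69.72 d.
q = Δh / Σ(b_i/K_i) = 8.21 / 69.72 = 0.1178 m/day.
In each layer the seepage velocity is v_i = q/n_i, so the layer transit time is t_i = b_i·n_i / q:
  layer 1 (fractured sandstone): t_1 = 2.15 × 0.17 / 0.1178 = 3.104 d
  layer 2 (silty sand): t_2 = 8.02 × 0.17 / 0.1178 = 11.58 d
  layer 3 (fine sand): t_3 = 4.15 × 0.22 / 0.1178 = 7.753 d
Total t = Σ t_i = 22.43 days.

22.4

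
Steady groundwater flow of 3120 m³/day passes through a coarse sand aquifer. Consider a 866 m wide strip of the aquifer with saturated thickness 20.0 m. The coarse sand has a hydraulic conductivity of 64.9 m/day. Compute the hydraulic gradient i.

Cross-sectional area A = 866 × 20.0 = 17320 m².
From Q = K·A·i, i = Q / (K·A) = 3120 / (64.90 × 17320) = 0.002776.

0.00278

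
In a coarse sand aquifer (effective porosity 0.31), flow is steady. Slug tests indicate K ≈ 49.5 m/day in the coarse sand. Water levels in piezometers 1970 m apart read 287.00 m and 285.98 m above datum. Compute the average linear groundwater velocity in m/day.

Hydraulic gradient i = (287.00 − 285.98) / 1970 = 1.02 / 1970 = 0.0005178.
Darcy flux q = K · i = 49.50 × 0.0005178 = 0.02563 m/day.
Seepage velocity v = q / n_e = 0.02563 / 0.31 = 0.08268 m/day.

0.0827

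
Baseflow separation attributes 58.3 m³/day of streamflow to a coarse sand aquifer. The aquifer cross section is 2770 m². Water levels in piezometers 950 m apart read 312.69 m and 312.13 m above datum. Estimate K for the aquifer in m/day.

35.7

Hydraulic gradient i = (312.69 − 312.13) / 950 = 0.56 / 950 = 0.0005895.
From Q = K·A·i, K = Q / (A·i) = 58.3 / (2770 × 0.0005895) = 35.70 m/day.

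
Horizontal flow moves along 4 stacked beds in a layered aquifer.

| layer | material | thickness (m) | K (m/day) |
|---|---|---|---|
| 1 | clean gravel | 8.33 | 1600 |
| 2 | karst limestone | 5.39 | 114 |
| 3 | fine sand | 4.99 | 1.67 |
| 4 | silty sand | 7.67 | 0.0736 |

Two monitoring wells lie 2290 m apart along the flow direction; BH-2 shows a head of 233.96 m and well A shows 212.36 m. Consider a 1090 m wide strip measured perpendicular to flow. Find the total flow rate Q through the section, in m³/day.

143000

Flow is parallel to layering, so each bed carries its own Darcy discharge and the transmissivities add.
Σ(K_i·b_i) = 1600×8.33 + 114×5.39 + 1.67×4.99 + 0.0736×7.67 = 13951 m²/day.
Hydraulic gradient i = (233.96 − 212.36) / 2290 = 21.6 / 2290 = 0.009432.
Q = Σ(K_i·b_i) · W · i = 13951 × 1090 × 0.009432 = 1.434e+05 m³/day.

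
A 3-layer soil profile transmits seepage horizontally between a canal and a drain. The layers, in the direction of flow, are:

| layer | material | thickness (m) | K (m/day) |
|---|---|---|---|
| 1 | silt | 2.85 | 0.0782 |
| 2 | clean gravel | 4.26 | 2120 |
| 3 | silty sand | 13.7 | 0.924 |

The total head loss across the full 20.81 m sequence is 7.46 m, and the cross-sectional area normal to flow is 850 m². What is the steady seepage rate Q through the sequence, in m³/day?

124

Flow is perpendicular to layering, so the layers act in series and the equivalent K is the thickness-weighted harmonic mean.
Total thickness L = 2.85 + 4.26 + 13.7 = 20.81 m.
Σ(b_i/K_i) = 2.85/0.0782 + 4.26/2120 + 13.7/0.924 = 51.27 d.
K_eq = L / Σ(b_i/K_i) = 20.81 / 51.27 = 0.4059 m/day.
Q = K_eq · A · (Δh/L) = 0.4059 × 850 × (7.46/20.81) = 123.7 m³/day.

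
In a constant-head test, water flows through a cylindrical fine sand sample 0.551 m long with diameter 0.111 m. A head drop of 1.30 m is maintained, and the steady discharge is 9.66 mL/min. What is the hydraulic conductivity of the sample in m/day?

0.609

Cross-sectional area A = π·(d/2)² = π × (0.111/2)² = 0.009677 m².
Convert discharge: 9.66 mL/min = 1.610e-07 m³/s.
Darcy's law rearranged: K = Q·L / (A·Δh) = 1.610e-07 × 0.551 / (0.009677 × 1.30) = 7.052e-06 m/s = 0.6093 m/day.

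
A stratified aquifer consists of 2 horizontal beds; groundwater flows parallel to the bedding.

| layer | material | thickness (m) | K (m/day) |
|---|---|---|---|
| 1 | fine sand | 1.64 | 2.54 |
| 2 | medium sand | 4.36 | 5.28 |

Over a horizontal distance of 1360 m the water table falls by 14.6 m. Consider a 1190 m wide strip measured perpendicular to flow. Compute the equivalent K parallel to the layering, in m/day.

4.53

Flow is parallel to layering, so each bed carries its own Darcy discharge and the transmissivities add.
Σ(K_i·b_i) = 2.54×1.64 + 5.28×4.36 = 27.19 m²/day.
Total thickness b = 6.000 m, so K_eq = Σ(K_i·b_i)/b = 4.531 m/day.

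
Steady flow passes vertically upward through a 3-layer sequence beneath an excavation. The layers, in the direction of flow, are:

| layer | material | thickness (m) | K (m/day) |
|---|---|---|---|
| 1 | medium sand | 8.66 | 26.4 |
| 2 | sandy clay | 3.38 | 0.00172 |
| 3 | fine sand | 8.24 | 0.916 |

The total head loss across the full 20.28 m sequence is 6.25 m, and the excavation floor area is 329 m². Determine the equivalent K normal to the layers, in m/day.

0.0103

Flow is perpendicular to layering, so the layers act in series and the equivalent K is the thickness-weighted harmonic mean.
Total thickness L = 8.66 + 3.38 + 8.24 = 20.28 m.
Σ(b_i/K_i) = 8.66/26.4 + 3.38/0.00172 + 8.24/0.916 = 1974 d.
K_eq = L / Σ(b_i/K_i) = 20.28 / 1974 = 0.01027 m/day.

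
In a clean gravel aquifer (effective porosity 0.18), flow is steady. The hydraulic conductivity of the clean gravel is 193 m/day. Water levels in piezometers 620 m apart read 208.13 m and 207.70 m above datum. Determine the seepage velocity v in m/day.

0.744

Hydraulic gradient i = (208.13 − 207.70) / 620 = 0.43 / 620 = 0.0006935.
Darcy flux q = K · i = 193.0 × 0.0006935 = 0.1339 m/day.
Seepage velocity v = q / n_e = 0.1339 / 0.18 = 0.7436 m/day.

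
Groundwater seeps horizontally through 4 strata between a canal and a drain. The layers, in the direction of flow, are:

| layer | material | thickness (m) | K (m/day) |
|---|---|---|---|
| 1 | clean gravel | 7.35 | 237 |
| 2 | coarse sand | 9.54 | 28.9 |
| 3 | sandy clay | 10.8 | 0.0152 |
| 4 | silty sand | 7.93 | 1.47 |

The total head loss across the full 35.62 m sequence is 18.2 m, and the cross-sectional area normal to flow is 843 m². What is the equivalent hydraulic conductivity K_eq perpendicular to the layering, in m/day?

Flow is perpendicular to layering, so the layers act in series and the equivalent K is the thickness-weighted harmonic mean.
Total thickness L = 7.35 + 9.54 + 10.8 + 7.93 = 35.62 m.
Σ(b_i/K_i) = 7.35/237 + 9.54/28.9 + 10.8/0.0152 + 7.93/1.47 = 716.3 d.
K_eq = L / Σ(b_i/K_i) = 35.62 / 716.3 = 0.04973 m/day.

0.0497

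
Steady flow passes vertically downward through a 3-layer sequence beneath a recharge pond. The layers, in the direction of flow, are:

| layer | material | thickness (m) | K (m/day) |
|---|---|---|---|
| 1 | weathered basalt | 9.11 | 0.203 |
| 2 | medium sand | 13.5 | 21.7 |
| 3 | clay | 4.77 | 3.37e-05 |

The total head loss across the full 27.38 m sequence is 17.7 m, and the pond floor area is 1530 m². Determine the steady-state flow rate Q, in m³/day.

0.191

Flow is perpendicular to layering, so the layers act in series and the equivalent K is the thickness-weighted harmonic mean.
Total thickness L = 9.11 + 13.5 + 4.77 = 27.38 m.
Σ(b_i/K_i) = 9.11/0.203 + 13.5/21.7 + 4.77/3.37e-05 = 1.416e+05 d.
K_eq = L / Σ(b_i/K_i) = 27.38 / 1.416e+05 = 0.0001934 m/day.
Q = K_eq · A · (Δh/L) = 0.0001934 × 1530 × (17.7/27.38) = 0.1913 m³/day.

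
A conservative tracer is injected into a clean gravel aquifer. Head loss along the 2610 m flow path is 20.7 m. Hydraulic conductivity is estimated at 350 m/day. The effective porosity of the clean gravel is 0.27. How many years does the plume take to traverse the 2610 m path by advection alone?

0.695

Hydraulic gradient i = Δh / L = 20.7 / 2610 = 0.007931.
Darcy flux q = K · i = 350.0 × 0.007931 = 2.776 m/day.
Seepage velocity v = q / n_e = 2.776 / 0.27 = 10.28 m/day.
Travel time t = L / v = 2610 / 10.28 = 253.9 days = 0.6951 years.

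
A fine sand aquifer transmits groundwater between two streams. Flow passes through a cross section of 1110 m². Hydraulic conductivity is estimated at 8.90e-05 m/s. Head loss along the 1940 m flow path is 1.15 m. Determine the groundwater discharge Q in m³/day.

Convert K: 8.90e-05 m/s × 86400 = 7.690 m/day.
Hydraulic gradient i = Δh / L = 1.15 / 1940 = 0.0005928.
Darcy's law: Q = K · A · i = 7.690 × 1110 × 0.0005928 = 5.060 m³/day.

5.06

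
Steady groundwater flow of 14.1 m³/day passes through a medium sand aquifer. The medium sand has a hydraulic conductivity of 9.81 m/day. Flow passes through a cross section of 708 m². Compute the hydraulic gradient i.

0.00203

From Q = K·A·i, i = Q / (K·A) = 14.1 / (9.810 × 708.0) = 0.002030.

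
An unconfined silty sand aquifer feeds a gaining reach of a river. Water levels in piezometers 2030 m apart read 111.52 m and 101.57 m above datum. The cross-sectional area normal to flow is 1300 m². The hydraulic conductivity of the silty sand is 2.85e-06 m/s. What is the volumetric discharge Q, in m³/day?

1.57

Convert K: 2.85e-06 m/s × 86400 = 0.2462 m/day.
Hydraulic gradient i = (111.52 − 101.57) / 2030 = 9.95 / 2030 = 0.004901.
Darcy's law: Q = K · A · i = 0.2462 × 1300 × 0.004901 = 1.569 m³/day.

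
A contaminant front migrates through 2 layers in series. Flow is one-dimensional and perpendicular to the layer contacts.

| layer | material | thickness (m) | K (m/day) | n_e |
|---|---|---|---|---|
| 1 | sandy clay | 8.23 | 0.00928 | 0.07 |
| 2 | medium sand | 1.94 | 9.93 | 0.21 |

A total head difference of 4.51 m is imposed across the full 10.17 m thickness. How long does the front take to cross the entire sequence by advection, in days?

193

With flow normal to the layers, continuity requires the same specific discharge q through every layer.
Σ(b_i/K_i) = 8.23/0.00928 + 1.94/9.93 = 887.0 d.
q = Δh / Σ(b_i/K_i) = 4.51 / 887.0 = 0.005084 m/day.
In each layer the seepage velocity is v_i = q/n_i, so the layer transit time is t_i = b_i·n_i / q:
  layer 1 (sandy clay): t_1 = 8.23 × 0.07 / 0.005084 = 113.3 d
  layer 2 (medium sand): t_2 = 1.94 × 0.21 / 0.005084 = 80.13 d
Total t = Σ t_i = 193.4 days.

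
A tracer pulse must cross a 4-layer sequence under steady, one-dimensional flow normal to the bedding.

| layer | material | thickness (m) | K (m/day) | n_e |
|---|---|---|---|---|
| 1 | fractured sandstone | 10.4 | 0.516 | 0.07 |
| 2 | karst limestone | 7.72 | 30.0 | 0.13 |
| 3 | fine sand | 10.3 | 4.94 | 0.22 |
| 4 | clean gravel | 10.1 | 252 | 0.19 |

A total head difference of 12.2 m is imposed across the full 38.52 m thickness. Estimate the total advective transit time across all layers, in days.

With flow normal to the layers, continuity requires the same specific discharge q through every layer.
Σ(b_i/K_i) = 10.4/0.516 + 7.72/30.0 + 10.3/4.94 + 10.1/252 = 22.54 d.
q = Δh / Σ(b_i/K_i) = 12.2 / 22.54 = 0.5413 m/day.
In each layer the seepage velocity is v_i = q/n_i, so the layer transit time is t_i = b_i·n_i / q:
  layer 1 (fractured sandstone): t_1 = 10.4 × 0.07 / 0.5413 = 1.345 d
  layer 2 (karst limestone): t_2 = 7.72 × 0.13 / 0.5413 = 1.854 d
  layer 3 (fine sand): t_3 = 10.3 × 0.22 / 0.5413 = 4.186 d
  layer 4 (clean gravel): t_4 = 10.1 × 0.19 / 0.5413 = 3.545 d
Total t = Σ t_i = 10.93 days.

10.9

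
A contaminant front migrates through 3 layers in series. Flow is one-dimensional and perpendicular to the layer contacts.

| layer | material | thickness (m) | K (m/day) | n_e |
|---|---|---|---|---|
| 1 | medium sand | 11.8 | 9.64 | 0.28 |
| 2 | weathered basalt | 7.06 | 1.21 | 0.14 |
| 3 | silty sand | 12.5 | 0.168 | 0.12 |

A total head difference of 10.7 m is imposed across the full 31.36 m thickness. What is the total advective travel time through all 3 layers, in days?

With flow normal to the layers, continuity requires the same specific discharge q through every layer.
Σ(b_i/K_i) = 11.8/9.64 + 7.06/1.21 + 12.5/0.168 = 81.46 d.
q = Δh / Σ(b_i/K_i) = 10.7 / 81.46 = 0.1313 m/day.
In each layer the seepage velocity is v_i = q/n_i, so the layer transit time is t_i = b_i·n_i / q:
  layer 1 (medium sand): t_1 = 11.8 × 0.28 / 0.1313 = 25.15 d
  layer 2 (weathered basalt): t_2 = 7.06 × 0.14 / 0.1313 = 7.525 d
  layer 3 (silty sand): t_3 = 12.5 × 0.12 / 0.1313 = 11.42 d
Total t = Σ t_i = 44.10 days.

44.1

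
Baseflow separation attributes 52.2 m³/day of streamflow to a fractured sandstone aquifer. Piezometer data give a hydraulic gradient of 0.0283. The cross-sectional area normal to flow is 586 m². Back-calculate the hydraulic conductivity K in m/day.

Hydraulic gradient i = 0.0283.
From Q = K·A·i, K = Q / (A·i) = 52.2 / (586.0 × 0.02830) = 3.148 m/day.

3.15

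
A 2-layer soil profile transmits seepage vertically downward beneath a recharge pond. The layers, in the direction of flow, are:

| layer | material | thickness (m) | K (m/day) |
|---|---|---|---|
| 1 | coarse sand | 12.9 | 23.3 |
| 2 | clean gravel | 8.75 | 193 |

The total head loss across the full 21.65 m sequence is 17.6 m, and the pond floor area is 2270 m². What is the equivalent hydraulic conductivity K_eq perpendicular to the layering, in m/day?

Flow is perpendicular to layering, so the layers act in series and the equivalent K is the thickness-weighted harmonic mean.
Total thickness L = 12.9 + 8.75 = 21.65 m.
Σ(b_i/K_i) = 12.9/23.3 + 8.75/193 = 0.5990 d.
K_eq = L / Σ(b_i/K_i) = 21.65 / 0.5990 = 36.14 m/day.

36.1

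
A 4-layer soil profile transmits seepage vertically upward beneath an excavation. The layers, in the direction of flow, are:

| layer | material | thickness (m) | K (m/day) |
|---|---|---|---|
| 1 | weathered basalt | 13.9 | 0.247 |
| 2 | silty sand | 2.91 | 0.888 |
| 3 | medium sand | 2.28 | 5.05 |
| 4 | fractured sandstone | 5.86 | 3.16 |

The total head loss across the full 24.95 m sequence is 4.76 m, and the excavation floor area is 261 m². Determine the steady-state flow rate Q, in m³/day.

20.1

Flow is perpendicular to layering, so the layers act in series and the equivalent K is the thickness-weighted harmonic mean.
Total thickness L = 13.9 + 2.91 + 2.28 + 5.86 = 24.95 m.
Σ(b_i/K_i) = 13.9/0.247 + 2.91/0.888 + 2.28/5.05 + 5.86/3.16 = 61.86 d.
K_eq = L / Σ(b_i/K_i) = 24.95 / 61.86 = 0.4033 m/day.
Q = K_eq · A · (Δh/L) = 0.4033 × 261 × (4.76/24.95) = 20.08 m³/day.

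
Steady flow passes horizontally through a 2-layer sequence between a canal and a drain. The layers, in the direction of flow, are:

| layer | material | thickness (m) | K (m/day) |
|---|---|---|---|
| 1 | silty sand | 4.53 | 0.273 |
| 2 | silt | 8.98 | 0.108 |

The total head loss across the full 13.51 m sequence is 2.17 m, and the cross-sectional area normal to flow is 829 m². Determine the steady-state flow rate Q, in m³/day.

Flow is perpendicular to layering, so the layers act in series and the equivalent K is the thickness-weighted harmonic mean.
Total thickness L = 4.53 + 8.98 = 13.51 m.
Σ(b_i/K_i) = 4.53/0.273 + 8.98/0.108 = 99.74 d.
K_eq = L / Σ(b_i/K_i) = 13.51 / 99.74 = 0.1355 m/day.
Q = K_eq · A · (Δh/L) = 0.1355 × 829 × (2.17/13.51) = 18.04 m³/day.

18.0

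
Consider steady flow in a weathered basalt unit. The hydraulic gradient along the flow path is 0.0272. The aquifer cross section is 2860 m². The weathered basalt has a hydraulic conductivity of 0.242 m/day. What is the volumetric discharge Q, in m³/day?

18.8

Hydraulic gradient i = 0.0272.
Darcy's law: Q = K · A · i = 0.2420 × 2860 × 0.02720 = 18.83 m³/day.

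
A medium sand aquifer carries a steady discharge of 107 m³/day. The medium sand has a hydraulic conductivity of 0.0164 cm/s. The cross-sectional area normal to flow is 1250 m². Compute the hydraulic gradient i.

Convert K: 0.0164 cm/s × 864 = 14.17 m/day.
From Q = K·A·i, i = Q / (K·A) = 107 / (14.17 × 1250) = 0.006041.

0.00604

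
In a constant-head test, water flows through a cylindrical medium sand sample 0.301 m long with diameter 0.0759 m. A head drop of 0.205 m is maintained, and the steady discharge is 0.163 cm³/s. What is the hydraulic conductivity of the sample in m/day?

Cross-sectional area A = π·(d/2)² = π × (0.0759/2)² = 0.004525 m².
Convert discharge: 0.163 cm³/s = 1.630e-07 m³/s.
Darcy's law rearranged: K = Q·L / (A·Δh) = 1.630e-07 × 0.301 / (0.004525 × 0.205) = 5.290e-05 m/s = 4.570 m/day.

4.57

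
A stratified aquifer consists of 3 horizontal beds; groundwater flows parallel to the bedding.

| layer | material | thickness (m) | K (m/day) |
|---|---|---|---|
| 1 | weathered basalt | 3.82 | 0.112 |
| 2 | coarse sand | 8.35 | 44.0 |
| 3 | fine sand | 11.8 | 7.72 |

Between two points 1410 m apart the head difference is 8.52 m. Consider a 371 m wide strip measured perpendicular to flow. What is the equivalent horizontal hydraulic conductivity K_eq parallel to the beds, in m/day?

19.1

Flow is parallel to layering, so each bed carries its own Darcy discharge and the transmissivities add.
Σ(K_i·b_i) = 0.112×3.82 + 44.0×8.35 + 7.72×11.8 = 458.9 m²/day.
Total thickness b = 23.97 m, so K_eq = Σ(K_i·b_i)/b = 19.15 m/day.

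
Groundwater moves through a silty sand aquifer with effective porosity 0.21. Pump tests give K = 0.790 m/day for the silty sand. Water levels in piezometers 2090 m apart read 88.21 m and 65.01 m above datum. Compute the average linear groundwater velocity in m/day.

0.0418

Hydraulic gradient i = (88.21 − 65.01) / 2090 = 23.2 / 2090 = 0.01110.
Darcy flux q = K · i = 0.7900 × 0.01110 = 0.008769 m/day.
Seepage velocity v = q / n_e = 0.008769 / 0.21 = 0.04176 m/day.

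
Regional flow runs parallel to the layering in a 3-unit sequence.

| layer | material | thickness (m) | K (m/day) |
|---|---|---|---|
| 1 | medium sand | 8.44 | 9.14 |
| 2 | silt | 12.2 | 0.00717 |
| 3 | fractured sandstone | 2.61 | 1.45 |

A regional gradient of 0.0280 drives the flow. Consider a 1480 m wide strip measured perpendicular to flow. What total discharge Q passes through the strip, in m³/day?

3360

Flow is parallel to layering, so each bed carries its own Darcy discharge and the transmissivities add.
Σ(K_i·b_i) = 9.14×8.44 + 0.00717×12.2 + 1.45×2.61 = 81.01 m²/day.
Hydraulic gradient i = 0.0280.
Q = Σ(K_i·b_i) · W · i = 81.01 × 1480 × 0.02800 = 3357 m³/day.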